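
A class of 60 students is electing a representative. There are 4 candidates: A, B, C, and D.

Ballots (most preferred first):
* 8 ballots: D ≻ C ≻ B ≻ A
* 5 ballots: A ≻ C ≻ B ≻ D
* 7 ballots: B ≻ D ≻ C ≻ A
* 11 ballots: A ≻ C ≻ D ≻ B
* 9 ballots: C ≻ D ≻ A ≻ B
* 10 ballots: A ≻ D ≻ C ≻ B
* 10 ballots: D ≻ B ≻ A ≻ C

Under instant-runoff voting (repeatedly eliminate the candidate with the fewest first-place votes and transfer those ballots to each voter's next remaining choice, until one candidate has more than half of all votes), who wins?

D

Round 1: A 26, B 7, C 9, D 18. B eliminated.
Round 2: A 26, C 9, D 25. C eliminated.
Round 3: A 26, D 34. D has a majority (≥31).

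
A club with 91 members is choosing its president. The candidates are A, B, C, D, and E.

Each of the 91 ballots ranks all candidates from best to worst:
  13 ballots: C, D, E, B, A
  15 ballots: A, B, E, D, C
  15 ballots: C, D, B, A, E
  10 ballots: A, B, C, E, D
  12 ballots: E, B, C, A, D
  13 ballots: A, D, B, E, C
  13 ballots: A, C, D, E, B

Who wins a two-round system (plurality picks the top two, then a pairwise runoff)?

A

Round 1 first-place votes: A 51, B 0, C 28, D 0, E 12. A and C advance.
Runoff: A is ranked above C on 51 ballots, C above A on 40.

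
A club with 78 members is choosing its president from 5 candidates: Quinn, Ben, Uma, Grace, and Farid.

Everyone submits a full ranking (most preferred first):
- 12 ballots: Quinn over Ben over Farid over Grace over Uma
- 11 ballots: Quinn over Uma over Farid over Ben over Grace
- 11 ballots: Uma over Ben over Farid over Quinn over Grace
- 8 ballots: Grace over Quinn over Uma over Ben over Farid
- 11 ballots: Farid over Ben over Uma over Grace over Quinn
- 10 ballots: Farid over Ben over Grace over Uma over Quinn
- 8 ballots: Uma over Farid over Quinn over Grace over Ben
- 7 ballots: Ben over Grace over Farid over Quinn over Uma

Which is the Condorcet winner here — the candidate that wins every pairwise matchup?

Farid

Farid vs Quinn: 47–31
Farid vs Ben: 40–38
Farid vs Uma: 40–38
Farid vs Grace: 63–15
Farid beats every other candidate.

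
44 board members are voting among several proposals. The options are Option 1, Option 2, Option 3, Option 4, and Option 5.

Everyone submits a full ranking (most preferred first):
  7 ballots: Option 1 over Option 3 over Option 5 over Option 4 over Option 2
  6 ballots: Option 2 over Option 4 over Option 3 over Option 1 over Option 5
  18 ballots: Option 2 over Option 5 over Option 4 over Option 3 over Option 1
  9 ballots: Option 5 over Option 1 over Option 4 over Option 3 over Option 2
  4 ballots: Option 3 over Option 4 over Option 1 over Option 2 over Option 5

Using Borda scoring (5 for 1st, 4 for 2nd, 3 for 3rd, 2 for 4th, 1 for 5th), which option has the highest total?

Option 5

Option 1: 7×5 + 6×2 + 18×1 + 9×4 + 4×3 = 113
Option 2: 7×1 + 6×5 + 18×5 + 9×1 + 4×2 = 144
Option 3: 7×4 + 6×3 + 18×2 + 9×2 + 4×5 = 120
Option 4: 7×2 + 6×4 + 18×3 + 9×3 + 4×4 = 135
Option 5: 7×3 + 6×1 + 18×4 + 9×5 + 4×1 = 148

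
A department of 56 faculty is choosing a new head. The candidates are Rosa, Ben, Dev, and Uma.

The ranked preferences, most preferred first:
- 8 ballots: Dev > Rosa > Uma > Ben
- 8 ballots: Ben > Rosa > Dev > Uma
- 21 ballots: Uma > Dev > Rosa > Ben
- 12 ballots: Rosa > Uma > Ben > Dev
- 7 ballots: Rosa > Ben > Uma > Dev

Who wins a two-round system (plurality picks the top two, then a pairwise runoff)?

Round 1 first-place votes: Rosa 19, Ben 8, Dev 8, Uma 21. Uma and Rosa advance.
Runoff: Uma is ranked above Rosa on 21 ballots, Rosa above Uma on 35.

Rosa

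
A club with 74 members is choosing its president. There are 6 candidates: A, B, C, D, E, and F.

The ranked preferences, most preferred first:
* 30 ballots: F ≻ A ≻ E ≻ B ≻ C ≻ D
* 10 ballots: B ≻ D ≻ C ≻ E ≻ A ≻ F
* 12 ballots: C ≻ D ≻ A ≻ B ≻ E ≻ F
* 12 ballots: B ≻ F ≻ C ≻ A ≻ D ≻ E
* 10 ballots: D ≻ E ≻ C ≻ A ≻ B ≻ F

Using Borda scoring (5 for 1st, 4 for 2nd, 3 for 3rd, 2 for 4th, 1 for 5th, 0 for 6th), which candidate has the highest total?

A

A: 30×4 + 10×1 + 12×3 + 12×2 + 10×2 = 210
B: 30×2 + 10×5 + 12×2 + 12×5 + 10×1 = 204
C: 30×1 + 10×3 + 12×5 + 12×3 + 10×3 = 186
D: 30×0 + 10×4 + 12×4 + 12×1 + 10×5 = 150
E: 30×3 + 10×2 + 12×1 + 12×0 + 10×4 = 162
F: 30×5 + 10×0 + 12×0 + 12×4 + 10×0 = 198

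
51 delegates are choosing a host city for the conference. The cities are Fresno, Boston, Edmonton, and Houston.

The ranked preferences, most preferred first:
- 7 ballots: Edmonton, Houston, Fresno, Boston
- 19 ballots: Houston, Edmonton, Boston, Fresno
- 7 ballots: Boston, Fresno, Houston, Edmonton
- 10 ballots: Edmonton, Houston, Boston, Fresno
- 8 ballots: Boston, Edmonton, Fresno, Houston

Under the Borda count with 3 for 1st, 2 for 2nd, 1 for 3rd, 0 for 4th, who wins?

Fresno: 7×1 + 19×0 + 7×2 + 10×0 + 8×1 = 29
Boston: 7×0 + 19×1 + 7×3 + 10×1 + 8×3 = 74
Edmonton: 7×3 + 19×2 + 7×0 + 10×3 + 8×2 = 105
Houston: 7×2 + 19×3 + 7×1 + 10×2 + 8×0 = 98

Edmonton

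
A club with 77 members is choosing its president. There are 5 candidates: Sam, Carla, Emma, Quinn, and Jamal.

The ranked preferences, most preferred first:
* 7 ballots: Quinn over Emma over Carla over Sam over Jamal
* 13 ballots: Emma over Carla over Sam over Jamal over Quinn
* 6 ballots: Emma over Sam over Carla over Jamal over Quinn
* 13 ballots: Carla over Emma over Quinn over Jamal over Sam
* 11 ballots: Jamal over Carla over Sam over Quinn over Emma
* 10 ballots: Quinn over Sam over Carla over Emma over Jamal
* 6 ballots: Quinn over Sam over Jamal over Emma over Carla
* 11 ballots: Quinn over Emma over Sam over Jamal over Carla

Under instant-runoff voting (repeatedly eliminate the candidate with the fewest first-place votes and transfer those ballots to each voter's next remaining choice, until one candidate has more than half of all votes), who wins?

Carla

Round 1: Sam 0, Carla 13, Emma 19, Quinn 34, Jamal 11. Sam eliminated.
Round 2: Carla 13, Emma 19, Quinn 34, Jamal 11. Jamal eliminated.
Round 3: Carla 24, Emma 19, Quinn 34. Emma eliminated.
Round 4: Carla 43, Quinn 34. Carla has a majority (≥39).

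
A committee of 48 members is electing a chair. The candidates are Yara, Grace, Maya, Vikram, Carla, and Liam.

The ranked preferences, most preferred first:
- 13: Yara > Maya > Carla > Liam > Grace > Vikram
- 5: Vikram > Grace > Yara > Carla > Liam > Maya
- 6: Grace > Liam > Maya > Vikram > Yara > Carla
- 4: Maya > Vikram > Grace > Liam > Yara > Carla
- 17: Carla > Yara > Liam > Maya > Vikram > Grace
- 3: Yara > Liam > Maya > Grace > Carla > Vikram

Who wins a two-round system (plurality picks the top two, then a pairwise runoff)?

Yara

Round 1 first-place votes: Yara 16, Grace 6, Maya 4, Vikram 5, Carla 17, Liam 0. Carla and Yara advance.
Runoff: Carla is ranked above Yara on 17 ballots, Yara above Carla on 31.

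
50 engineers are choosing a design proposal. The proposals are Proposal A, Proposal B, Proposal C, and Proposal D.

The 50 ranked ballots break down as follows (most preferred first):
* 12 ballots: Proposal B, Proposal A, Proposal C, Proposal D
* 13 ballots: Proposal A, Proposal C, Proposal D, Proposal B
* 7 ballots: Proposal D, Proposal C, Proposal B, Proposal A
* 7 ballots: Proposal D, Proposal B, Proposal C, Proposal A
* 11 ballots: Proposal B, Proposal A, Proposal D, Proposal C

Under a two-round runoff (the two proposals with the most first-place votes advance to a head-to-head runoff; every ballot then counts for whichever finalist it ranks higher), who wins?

Proposal D

Round 1 first-place votes: Proposal A 13, Proposal B 23, Proposal C 0, Proposal D 14. Proposal B and Proposal D advance.
Runoff: Proposal B is ranked above Proposal D on 23 ballots, Proposal D above Proposal B on 27.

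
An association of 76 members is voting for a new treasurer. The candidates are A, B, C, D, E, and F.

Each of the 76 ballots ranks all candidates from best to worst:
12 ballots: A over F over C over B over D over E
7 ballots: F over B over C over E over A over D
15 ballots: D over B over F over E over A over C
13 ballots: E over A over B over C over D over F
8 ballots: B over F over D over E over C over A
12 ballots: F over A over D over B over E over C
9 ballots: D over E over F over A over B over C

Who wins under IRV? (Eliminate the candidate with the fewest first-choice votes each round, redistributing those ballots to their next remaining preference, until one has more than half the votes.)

F

Round 1: A 12, B 8, C 0, D 24, E 13, F 19. C eliminated.
Round 2: A 12, B 8, D 24, E 13, F 19. B eliminated.
Round 3: A 12, D 24, E 13, F 27. A eliminated.
Round 4: D 24, E 13, F 39. F has a majority (≥39).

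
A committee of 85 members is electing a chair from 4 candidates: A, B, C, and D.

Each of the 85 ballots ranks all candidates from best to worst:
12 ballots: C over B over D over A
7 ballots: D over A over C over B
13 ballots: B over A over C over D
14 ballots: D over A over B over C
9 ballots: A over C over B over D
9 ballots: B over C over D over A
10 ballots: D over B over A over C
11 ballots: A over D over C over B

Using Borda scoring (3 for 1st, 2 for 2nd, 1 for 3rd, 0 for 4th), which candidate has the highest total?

A: 12×0 + 7×2 + 13×2 + 14×2 + 9×3 + 9×0 + 10×1 + 11×3 = 138
B: 12×2 + 7×0 + 13×3 + 14×1 + 9×1 + 9×3 + 10×2 + 11×0 = 133
C: 12×3 + 7×1 + 13×1 + 14×0 + 9×2 + 9×2 + 10×0 + 11×1 = 103
D: 12×1 + 7×3 + 13×0 + 14×3 + 9×0 + 9×1 + 10×3 + 11×2 = 136

A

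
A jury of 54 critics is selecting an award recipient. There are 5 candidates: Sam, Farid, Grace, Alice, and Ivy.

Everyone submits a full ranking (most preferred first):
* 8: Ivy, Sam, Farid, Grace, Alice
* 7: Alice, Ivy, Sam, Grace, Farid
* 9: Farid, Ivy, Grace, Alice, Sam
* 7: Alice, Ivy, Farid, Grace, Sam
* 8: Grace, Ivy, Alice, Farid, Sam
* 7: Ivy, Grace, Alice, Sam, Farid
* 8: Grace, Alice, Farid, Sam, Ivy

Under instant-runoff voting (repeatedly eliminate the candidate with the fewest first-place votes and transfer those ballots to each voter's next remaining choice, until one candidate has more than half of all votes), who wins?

Ivy

Round 1: Sam 0, Farid 9, Grace 16, Alice 14, Ivy 15. Sam eliminated.
Round 2: Farid 9, Grace 16, Alice 14, Ivy 15. Farid eliminated.
Round 3: Grace 16, Alice 14, Ivy 24. Alice eliminated.
Round 4: Grace 16, Ivy 38. Ivy has a majority (≥28).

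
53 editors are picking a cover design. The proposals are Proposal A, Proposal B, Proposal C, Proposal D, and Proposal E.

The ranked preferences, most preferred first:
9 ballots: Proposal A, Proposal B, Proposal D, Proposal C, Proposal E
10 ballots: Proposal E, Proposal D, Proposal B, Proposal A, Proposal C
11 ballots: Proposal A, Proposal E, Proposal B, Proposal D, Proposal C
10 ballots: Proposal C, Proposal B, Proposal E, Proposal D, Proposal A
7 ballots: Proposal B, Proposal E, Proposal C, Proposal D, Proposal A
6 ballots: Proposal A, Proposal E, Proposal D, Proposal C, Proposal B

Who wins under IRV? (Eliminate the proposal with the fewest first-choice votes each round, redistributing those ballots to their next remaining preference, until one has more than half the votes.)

Proposal E

Round 1: Proposal A 26, Proposal B 7, Proposal C 10, Proposal D 0, Proposal E 10. Proposal D eliminated.
Round 2: Proposal A 26, Proposal B 7, Proposal C 10, Proposal E 10. Proposal B eliminated.
Round 3: Proposal A 26, Proposal C 10, Proposal E 17. Proposal C eliminated.
Round 4: Proposal A 26, Proposal E 27. Proposal E has a majority (≥27).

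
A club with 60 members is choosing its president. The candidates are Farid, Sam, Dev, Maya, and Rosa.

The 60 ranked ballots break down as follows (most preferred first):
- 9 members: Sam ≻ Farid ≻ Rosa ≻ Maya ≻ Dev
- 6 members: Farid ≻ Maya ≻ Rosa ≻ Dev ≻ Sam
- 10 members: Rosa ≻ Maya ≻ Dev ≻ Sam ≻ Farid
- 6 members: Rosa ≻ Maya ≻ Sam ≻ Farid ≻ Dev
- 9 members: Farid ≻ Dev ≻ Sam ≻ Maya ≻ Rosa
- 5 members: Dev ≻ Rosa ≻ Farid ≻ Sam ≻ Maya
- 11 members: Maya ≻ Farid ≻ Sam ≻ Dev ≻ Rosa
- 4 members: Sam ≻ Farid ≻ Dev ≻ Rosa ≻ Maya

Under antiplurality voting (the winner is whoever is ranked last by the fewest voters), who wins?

Sam

Last-place votes: Farid 10, Sam 6, Dev 15, Maya 9, Rosa 20.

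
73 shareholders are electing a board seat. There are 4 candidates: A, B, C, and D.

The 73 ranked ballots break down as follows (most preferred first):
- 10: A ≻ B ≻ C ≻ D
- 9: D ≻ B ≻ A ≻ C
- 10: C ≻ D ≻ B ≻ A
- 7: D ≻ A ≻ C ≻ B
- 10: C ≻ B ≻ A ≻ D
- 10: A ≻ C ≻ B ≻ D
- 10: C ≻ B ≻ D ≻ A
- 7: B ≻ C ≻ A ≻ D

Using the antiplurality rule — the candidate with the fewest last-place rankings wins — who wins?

Last-place votes: A 20, B 7, C 9, D 37.

B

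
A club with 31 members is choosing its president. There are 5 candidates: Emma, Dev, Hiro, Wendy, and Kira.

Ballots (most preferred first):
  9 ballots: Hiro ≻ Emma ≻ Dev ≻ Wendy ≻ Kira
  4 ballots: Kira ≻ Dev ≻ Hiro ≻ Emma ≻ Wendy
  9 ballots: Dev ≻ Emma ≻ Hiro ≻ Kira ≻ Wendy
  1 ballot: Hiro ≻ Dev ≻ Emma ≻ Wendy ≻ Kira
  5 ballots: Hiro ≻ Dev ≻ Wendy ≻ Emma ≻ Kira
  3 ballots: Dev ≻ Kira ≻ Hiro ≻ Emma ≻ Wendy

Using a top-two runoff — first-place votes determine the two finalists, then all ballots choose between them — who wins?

Round 1 first-place votes: Emma 0, Dev 12, Hiro 15, Wendy 0, Kira 4. Hiro and Dev advance.
Runoff: Hiro is ranked above Dev on 15 ballots, Dev above Hiro on 16.

Dev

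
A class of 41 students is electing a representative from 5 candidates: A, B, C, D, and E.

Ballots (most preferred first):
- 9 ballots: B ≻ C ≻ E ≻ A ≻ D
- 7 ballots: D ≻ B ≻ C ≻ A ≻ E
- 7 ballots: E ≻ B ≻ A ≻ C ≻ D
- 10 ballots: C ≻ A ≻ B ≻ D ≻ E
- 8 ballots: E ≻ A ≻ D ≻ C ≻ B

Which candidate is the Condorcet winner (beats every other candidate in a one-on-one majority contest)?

B vs A: 23–18
B vs C: 23–18
B vs D: 26–15
B vs E: 26–15
B beats every other candidate.

B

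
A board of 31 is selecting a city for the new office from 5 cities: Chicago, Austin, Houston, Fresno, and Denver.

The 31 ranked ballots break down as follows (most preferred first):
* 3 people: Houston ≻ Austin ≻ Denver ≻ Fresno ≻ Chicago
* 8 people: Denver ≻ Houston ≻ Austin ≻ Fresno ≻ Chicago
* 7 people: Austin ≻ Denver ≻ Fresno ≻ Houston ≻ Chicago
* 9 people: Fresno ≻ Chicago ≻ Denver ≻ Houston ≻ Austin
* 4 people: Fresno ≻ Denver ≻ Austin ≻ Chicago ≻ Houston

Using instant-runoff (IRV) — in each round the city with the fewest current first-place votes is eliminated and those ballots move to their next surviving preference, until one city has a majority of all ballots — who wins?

Austin

Round 1: Chicago 0, Austin 7, Houston 3, Fresno 13, Denver 8. Chicago eliminated.
Round 2: Austin 7, Houston 3, Fresno 13, Denver 8. Houston eliminated.
Round 3: Austin 10, Fresno 13, Denver 8. Denver eliminated.
Round 4: Austin 18, Fresno 13. Austin has a majority (≥16).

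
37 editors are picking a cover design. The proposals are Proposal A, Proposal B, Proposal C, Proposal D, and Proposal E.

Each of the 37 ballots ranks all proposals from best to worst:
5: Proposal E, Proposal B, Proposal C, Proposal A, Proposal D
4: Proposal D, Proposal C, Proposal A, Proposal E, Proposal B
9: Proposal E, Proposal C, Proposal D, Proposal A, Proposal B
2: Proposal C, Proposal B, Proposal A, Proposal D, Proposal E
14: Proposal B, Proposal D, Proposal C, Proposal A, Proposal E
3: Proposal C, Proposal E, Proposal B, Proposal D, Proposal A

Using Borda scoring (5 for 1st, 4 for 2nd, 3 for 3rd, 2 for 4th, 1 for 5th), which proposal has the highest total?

Proposal C

Proposal A: 5×2 + 4×3 + 9×2 + 2×3 + 14×2 + 3×1 = 77
Proposal B: 5×4 + 4×1 + 9×1 + 2×4 + 14×5 + 3×3 = 120
Proposal C: 5×3 + 4×4 + 9×4 + 2×5 + 14×3 + 3×5 = 134
Proposal D: 5×1 + 4×5 + 9×3 + 2×2 + 14×4 + 3×2 = 118
Proposal E: 5×5 + 4×2 + 9×5 + 2×1 + 14×1 + 3×4 = 106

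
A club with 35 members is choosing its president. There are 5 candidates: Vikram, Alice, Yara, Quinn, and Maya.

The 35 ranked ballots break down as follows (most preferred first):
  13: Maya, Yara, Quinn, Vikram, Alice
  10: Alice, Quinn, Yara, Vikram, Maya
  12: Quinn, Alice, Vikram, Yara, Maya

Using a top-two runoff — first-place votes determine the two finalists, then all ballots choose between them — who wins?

Round 1 first-place votes: Vikram 0, Alice 10, Yara 0, Quinn 12, Maya 13. Maya and Quinn advance.
Runoff: Maya is ranked above Quinn on 13 ballots, Quinn above Maya on 22.

Quinn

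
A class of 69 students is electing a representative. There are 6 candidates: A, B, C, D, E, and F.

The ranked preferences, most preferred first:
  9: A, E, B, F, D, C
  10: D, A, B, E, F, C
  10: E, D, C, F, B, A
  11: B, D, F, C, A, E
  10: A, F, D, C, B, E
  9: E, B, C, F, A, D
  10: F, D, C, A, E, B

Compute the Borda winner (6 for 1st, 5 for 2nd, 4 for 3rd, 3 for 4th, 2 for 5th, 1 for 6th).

D

A: 9×6 + 10×5 + 10×1 + 11×2 + 10×6 + 9×2 + 10×3 = 244
B: 9×4 + 10×4 + 10×2 + 11×6 + 10×2 + 9×5 + 10×1 = 237
C: 9×1 + 10×1 + 10×4 + 11×3 + 10×3 + 9×4 + 10×4 = 198
D: 9×2 + 10×6 + 10×5 + 11×5 + 10×4 + 9×1 + 10×5 = 282
E: 9×5 + 10×3 + 10×6 + 11×1 + 10×1 + 9×6 + 10×2 = 230
F: 9×3 + 10×2 + 10×3 + 11×4 + 10×5 + 9×3 + 10×6 = 258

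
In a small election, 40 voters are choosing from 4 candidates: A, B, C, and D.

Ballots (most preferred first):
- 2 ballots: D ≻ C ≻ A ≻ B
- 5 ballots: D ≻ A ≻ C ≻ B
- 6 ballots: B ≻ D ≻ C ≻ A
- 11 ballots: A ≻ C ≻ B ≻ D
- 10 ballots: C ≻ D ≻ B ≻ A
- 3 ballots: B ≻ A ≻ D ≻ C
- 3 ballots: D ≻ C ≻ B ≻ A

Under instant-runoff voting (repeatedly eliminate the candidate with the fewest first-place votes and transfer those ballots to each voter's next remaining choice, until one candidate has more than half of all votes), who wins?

D

Round 1: A 11, B 9, C 10, D 10. B eliminated.
Round 2: A 14, C 10, D 16. C eliminated.
Round 3: A 14, D 26. D has a majority (≥21).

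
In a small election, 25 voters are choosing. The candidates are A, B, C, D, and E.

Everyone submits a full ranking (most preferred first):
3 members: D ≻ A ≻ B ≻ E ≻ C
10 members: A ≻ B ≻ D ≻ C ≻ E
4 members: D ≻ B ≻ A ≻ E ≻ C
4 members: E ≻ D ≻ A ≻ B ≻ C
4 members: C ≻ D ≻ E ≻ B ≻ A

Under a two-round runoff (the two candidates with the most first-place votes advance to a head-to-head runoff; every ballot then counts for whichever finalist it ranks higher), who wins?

Round 1 first-place votes: A 10, B 0, C 4, D 7, E 4. A and D advance.
Runoff: A is ranked above D on 10 ballots, D above A on 15.

D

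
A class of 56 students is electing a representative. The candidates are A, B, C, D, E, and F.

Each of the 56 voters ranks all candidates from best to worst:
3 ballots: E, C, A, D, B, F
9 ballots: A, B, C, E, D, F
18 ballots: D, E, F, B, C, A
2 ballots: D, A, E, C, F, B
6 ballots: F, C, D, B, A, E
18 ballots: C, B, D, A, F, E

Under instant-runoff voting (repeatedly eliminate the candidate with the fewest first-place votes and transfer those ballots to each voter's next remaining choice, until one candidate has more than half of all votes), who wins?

C

Round 1: A 9, B 0, C 18, D 20, E 3, F 6. B eliminated.
Round 2: A 9, C 18, D 20, E 3, F 6. E eliminated.
Round 3: A 9, C 21, D 20, F 6. F eliminated.
Round 4: A 9, C 27, D 20. A eliminated.
Round 5: C 36, D 20. C has a majority (≥29).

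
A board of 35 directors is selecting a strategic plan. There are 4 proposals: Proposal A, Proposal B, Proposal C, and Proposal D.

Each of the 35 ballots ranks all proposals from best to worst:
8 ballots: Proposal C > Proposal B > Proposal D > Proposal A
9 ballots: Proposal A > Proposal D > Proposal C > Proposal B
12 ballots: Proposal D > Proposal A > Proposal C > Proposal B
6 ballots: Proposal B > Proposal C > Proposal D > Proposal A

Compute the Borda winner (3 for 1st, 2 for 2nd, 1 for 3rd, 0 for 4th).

Proposal D

Proposal A: 8×0 + 9×3 + 12×2 + 6×0 = 51
Proposal B: 8×2 + 9×0 + 12×0 + 6×3 = 34
Proposal C: 8×3 + 9×1 + 12×1 + 6×2 = 57
Proposal D: 8×1 + 9×2 + 12×3 + 6×1 = 68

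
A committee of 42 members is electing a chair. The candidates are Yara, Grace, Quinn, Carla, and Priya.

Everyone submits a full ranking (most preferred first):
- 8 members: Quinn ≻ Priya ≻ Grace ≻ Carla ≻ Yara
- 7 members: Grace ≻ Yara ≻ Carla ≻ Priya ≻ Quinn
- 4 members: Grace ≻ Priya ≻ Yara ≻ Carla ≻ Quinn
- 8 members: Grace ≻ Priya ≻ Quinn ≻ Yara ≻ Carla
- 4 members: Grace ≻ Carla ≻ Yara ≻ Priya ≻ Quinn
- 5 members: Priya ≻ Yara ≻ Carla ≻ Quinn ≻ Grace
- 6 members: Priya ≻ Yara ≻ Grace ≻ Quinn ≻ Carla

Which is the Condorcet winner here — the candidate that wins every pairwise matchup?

Grace vs Yara: 31–11
Grace vs Quinn: 29–13
Grace vs Carla: 37–5
Grace vs Priya: 23–19
Grace beats every other candidate.

Grace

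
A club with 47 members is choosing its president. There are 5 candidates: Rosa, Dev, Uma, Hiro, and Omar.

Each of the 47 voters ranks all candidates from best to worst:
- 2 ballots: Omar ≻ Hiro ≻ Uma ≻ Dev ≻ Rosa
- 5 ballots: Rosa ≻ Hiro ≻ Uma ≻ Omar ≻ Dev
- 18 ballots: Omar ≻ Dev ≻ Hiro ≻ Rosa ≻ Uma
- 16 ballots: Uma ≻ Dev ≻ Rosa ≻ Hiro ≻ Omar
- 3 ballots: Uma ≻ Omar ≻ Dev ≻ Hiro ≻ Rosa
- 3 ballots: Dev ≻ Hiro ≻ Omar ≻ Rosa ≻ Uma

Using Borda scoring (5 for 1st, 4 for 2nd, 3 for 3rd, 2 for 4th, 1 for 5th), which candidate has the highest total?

Dev

Rosa: 2×1 + 5×5 + 18×2 + 16×3 + 3×1 + 3×2 = 120
Dev: 2×2 + 5×1 + 18×4 + 16×4 + 3×3 + 3×5 = 169
Uma: 2×3 + 5×3 + 18×1 + 16×5 + 3×5 + 3×1 = 137
Hiro: 2×4 + 5×4 + 18×3 + 16×2 + 3×2 + 3×4 = 132
Omar: 2×5 + 5×2 + 18×5 + 16×1 + 3×4 + 3×3 = 147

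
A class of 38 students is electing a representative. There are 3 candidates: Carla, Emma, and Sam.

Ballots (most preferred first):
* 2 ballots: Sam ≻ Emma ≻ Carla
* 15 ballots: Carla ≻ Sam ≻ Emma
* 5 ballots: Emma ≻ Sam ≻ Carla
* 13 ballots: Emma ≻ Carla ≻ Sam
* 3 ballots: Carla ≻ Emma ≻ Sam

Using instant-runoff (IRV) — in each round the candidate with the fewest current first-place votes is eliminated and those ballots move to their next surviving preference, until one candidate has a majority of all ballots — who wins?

Round 1: Carla 18, Emma 18, Sam 2. Sam eliminated.
Round 2: Carla 18, Emma 20. Emma has a majority (≥20).

Emma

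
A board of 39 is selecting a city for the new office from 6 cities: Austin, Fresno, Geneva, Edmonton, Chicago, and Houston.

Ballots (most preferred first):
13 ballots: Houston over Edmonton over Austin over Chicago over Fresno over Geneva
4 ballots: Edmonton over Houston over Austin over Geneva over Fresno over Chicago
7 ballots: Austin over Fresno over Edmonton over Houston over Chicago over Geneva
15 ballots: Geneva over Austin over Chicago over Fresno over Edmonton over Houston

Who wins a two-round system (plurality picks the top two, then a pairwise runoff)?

Round 1 first-place votes: Austin 7, Fresno 0, Geneva 15, Edmonton 4, Chicago 0, Houston 13. Geneva and Houston advance.
Runoff: Geneva is ranked above Houston on 15 ballots, Houston above Geneva on 24.

Houston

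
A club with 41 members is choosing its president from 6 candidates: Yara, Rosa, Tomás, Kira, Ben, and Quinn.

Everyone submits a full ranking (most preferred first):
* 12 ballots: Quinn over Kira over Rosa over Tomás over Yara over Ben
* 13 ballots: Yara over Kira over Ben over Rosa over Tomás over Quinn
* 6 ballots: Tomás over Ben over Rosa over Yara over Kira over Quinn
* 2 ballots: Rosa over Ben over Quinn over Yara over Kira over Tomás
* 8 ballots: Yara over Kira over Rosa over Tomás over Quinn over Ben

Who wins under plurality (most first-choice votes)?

First-place votes: Yara 21, Rosa 2, Tomás 6, Kira 0, Ben 0, Quinn 12.

Yara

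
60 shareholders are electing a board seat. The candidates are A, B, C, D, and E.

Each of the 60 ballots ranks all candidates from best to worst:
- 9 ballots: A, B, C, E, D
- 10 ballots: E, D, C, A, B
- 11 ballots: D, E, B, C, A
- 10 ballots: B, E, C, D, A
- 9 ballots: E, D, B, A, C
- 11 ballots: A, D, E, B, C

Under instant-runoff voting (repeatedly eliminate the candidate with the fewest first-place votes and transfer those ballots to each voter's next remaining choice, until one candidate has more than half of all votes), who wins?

Round 1: A 20, B 10, C 0, D 11, E 19. C eliminated.
Round 2: A 20, B 10, D 11, E 19. B eliminated.
Round 3: A 20, D 11, E 29. D eliminated.
Round 4: A 20, E 40. E has a majority (≥31).

E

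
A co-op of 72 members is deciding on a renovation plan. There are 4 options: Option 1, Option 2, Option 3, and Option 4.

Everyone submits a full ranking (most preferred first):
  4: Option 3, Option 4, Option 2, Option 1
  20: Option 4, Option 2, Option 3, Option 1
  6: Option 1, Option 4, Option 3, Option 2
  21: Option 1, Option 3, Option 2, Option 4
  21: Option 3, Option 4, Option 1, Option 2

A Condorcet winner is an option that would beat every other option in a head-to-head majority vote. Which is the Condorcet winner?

Option 3 vs Option 1: 45–27
Option 3 vs Option 2: 52–20
Option 3 vs Option 4: 46–26
Option 3 beats every other option.

Option 3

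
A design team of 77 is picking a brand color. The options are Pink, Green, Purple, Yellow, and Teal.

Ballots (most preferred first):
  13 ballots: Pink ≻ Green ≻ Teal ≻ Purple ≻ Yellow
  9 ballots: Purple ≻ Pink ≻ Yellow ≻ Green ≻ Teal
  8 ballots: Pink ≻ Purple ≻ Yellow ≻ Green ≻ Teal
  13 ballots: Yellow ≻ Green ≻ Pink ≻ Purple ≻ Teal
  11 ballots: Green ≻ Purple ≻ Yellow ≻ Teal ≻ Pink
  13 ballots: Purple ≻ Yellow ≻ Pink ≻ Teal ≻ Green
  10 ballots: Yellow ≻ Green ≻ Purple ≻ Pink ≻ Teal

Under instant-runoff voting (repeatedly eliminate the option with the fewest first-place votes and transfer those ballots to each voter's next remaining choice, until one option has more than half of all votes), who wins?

Round 1: Pink 21, Green 11, Purple 22, Yellow 23, Teal 0. Teal eliminated.
Round 2: Pink 21, Green 11, Purple 22, Yellow 23. Green eliminated.
Round 3: Pink 21, Purple 33, Yellow 23. Pink eliminated.
Round 4: Purple 54, Yellow 23. Purple has a majority (≥39).

Purple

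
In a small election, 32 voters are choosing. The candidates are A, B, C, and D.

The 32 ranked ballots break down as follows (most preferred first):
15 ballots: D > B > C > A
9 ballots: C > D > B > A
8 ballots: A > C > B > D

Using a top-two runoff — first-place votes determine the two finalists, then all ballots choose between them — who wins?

Round 1 first-place votes: A 8, B 0, C 9, D 15. D and C advance.
Runoff: D is ranked above C on 15 ballots, C above D on 17.

C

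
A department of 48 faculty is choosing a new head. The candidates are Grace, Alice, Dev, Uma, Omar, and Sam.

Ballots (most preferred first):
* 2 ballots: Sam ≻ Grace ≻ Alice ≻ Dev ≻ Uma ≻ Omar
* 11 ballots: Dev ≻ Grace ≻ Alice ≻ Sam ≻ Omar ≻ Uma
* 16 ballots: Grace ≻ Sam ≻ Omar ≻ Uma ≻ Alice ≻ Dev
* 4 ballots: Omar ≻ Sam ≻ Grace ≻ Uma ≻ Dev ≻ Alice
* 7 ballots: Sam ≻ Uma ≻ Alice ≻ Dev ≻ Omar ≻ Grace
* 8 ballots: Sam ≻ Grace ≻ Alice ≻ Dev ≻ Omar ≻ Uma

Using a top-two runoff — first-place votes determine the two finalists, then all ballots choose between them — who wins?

Round 1 first-place votes: Grace 16, Alice 0, Dev 11, Uma 0, Omar 4, Sam 17. Sam and Grace advance.
Runoff: Sam is ranked above Grace on 21 ballots, Grace above Sam on 27.

Grace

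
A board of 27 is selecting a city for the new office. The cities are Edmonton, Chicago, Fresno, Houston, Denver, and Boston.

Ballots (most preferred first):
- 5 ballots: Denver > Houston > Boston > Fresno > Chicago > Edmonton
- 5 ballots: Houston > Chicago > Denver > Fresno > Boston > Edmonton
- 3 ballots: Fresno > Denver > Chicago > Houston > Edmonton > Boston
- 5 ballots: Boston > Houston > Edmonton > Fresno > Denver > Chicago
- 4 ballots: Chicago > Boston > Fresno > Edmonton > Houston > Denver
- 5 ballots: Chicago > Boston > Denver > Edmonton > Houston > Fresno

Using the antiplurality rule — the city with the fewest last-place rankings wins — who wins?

Houston

Last-place votes: Edmonton 10, Chicago 5, Fresno 5, Houston 0, Denver 4, Boston 3.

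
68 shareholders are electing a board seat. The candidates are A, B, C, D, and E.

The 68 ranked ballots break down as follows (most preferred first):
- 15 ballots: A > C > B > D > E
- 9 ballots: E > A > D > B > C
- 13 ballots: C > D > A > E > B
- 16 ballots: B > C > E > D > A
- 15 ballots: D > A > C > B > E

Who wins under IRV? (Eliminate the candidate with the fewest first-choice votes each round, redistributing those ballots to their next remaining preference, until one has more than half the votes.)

Round 1: A 15, B 16, C 13, D 15, E 9. E eliminated.
Round 2: A 24, B 16, C 13, D 15. C eliminated.
Round 3: A 24, B 16, D 28. B eliminated.
Round 4: A 24, D 44. D has a majority (≥35).

D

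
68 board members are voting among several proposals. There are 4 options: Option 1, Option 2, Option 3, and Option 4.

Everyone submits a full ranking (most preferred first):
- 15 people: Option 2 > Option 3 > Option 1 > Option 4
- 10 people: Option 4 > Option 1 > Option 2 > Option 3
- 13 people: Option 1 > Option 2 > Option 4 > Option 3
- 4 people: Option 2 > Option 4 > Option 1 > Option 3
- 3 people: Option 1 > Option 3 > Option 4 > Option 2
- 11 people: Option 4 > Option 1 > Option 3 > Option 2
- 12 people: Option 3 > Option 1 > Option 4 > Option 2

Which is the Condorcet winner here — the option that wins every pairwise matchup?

Option 1

Option 1 vs Option 2: 49–19
Option 1 vs Option 3: 41–27
Option 1 vs Option 4: 43–25
Option 1 beats every other option.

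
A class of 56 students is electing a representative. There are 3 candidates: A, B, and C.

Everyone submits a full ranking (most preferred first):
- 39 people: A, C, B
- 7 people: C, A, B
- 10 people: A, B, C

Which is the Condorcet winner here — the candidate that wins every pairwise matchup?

A

A vs B: 56–0
A vs C: 49–7
A beats every other candidate.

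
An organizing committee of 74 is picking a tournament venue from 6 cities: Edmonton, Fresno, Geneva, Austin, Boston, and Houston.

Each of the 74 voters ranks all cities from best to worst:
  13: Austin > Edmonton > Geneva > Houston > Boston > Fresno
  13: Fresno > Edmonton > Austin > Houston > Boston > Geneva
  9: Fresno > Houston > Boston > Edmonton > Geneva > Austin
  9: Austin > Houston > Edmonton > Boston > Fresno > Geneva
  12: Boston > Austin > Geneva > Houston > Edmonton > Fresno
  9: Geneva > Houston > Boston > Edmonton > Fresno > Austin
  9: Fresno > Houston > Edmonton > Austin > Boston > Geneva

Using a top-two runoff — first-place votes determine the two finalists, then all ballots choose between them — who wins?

Fresno

Round 1 first-place votes: Edmonton 0, Fresno 31, Geneva 9, Austin 22, Boston 12, Houston 0. Fresno and Austin advance.
Runoff: Fresno is ranked above Austin on 40 ballots, Austin above Fresno on 34.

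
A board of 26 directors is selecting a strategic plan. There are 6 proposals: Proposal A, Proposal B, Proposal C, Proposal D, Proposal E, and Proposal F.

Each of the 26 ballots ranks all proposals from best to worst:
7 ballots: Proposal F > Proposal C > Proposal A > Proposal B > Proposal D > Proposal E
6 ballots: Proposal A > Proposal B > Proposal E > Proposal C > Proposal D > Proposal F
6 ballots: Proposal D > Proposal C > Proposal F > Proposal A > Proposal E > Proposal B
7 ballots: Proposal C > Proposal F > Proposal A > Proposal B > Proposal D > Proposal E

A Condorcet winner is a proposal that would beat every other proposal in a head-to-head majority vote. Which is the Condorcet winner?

Proposal C vs Proposal A: 20–6
Proposal C vs Proposal B: 20–6
Proposal C vs Proposal D: 20–6
Proposal C vs Proposal E: 20–6
Proposal C vs Proposal F: 19–7
Proposal C beats every other proposal.

Proposal C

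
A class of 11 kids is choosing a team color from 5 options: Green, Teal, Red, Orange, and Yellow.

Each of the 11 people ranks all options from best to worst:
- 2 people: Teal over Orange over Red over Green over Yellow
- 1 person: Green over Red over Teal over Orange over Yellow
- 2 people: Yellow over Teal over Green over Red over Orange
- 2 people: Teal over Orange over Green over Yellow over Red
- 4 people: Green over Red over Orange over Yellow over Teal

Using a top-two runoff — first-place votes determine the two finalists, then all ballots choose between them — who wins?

Round 1 first-place votes: Green 5, Teal 4, Red 0, Orange 0, Yellow 2. Green and Teal advance.
Runoff: Green is ranked above Teal on 5 ballots, Teal above Green on 6.

Teal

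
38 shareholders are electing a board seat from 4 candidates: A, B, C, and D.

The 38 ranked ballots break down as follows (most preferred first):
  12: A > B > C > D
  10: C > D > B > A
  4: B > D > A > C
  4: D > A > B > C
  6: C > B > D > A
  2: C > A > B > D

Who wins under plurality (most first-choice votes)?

C

First-place votes: A 12, B 4, C 18, D 4.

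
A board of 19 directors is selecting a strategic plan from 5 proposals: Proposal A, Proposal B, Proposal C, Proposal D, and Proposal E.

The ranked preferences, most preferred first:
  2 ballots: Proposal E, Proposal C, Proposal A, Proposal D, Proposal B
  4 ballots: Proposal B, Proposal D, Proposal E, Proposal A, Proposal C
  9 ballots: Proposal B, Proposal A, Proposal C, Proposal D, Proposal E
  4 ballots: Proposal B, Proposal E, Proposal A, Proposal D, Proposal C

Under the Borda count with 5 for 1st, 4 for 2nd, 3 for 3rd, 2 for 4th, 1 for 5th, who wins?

Proposal B

Proposal A: 2×3 + 4×2 + 9×4 + 4×3 = 62
Proposal B: 2×1 + 4×5 + 9×5 + 4×5 = 87
Proposal C: 2×4 + 4×1 + 9×3 + 4×1 = 43
Proposal D: 2×2 + 4×4 + 9×2 + 4×2 = 46
Proposal E: 2×5 + 4×3 + 9×1 + 4×4 = 47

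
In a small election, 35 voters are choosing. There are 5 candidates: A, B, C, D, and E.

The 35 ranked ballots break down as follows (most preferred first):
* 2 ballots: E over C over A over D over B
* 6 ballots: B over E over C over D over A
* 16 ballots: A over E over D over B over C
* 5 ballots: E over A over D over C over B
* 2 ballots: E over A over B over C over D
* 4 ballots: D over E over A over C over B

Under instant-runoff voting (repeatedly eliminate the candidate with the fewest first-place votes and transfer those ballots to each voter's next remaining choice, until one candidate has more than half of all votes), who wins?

Round 1: A 16, B 6, C 0, D 4, E 9. C eliminated.
Round 2: A 16, B 6, D 4, E 9. D eliminated.
Round 3: A 16, B 6, E 13. B eliminated.
Round 4: A 16, E 19. E has a majority (≥18).

E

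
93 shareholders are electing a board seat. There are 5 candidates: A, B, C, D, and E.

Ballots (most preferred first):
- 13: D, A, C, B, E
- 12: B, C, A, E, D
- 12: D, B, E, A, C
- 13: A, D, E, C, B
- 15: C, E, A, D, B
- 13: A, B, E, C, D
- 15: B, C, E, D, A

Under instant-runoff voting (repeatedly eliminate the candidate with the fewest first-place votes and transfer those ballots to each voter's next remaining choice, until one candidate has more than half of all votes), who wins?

Round 1: A 26, B 27, C 15, D 25, E 0. E eliminated.
Round 2: A 26, B 27, C 15, D 25. C eliminated.
Round 3: A 41, B 27, D 25. D eliminated.
Round 4: A 54, B 39. A has a majority (≥47).

A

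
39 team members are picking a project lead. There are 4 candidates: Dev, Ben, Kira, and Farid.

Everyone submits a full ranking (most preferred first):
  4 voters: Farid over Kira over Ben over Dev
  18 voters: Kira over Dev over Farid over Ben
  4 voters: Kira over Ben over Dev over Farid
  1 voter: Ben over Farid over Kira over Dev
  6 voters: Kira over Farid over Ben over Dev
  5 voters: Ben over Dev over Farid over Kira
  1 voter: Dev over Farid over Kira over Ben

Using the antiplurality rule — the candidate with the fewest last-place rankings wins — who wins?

Farid

Last-place votes: Dev 11, Ben 19, Kira 5, Farid 4.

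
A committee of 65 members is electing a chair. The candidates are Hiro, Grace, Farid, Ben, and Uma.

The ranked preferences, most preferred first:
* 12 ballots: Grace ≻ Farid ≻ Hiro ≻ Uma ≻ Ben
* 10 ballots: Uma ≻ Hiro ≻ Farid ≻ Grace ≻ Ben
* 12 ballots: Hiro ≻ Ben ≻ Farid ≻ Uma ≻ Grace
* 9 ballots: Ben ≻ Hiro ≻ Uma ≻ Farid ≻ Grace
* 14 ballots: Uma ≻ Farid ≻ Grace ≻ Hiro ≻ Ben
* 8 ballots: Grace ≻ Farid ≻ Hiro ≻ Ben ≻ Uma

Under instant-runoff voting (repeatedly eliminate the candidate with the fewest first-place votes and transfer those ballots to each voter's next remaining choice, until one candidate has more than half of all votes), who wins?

Hiro

Round 1: Hiro 12, Grace 20, Farid 0, Ben 9, Uma 24. Farid eliminated.
Round 2: Hiro 12, Grace 20, Ben 9, Uma 24. Ben eliminated.
Round 3: Hiro 21, Grace 20, Uma 24. Grace eliminated.
Round 4: Hiro 41, Uma 24. Hiro has a majority (≥33).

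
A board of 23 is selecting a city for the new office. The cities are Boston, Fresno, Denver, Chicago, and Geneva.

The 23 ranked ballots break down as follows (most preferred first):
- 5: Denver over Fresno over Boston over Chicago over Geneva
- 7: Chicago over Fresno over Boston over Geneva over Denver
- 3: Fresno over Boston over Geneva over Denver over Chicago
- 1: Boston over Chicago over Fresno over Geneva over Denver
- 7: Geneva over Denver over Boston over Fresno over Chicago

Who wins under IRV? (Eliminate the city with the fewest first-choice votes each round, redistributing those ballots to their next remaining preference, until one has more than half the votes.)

Round 1: Boston 1, Fresno 3, Denver 5, Chicago 7, Geneva 7. Boston eliminated.
Round 2: Fresno 3, Denver 5, Chicago 8, Geneva 7. Fresno eliminated.
Round 3: Denver 5, Chicago 8, Geneva 10. Denver eliminated.
Round 4: Chicago 13, Geneva 10. Chicago has a majority (≥12).

Chicago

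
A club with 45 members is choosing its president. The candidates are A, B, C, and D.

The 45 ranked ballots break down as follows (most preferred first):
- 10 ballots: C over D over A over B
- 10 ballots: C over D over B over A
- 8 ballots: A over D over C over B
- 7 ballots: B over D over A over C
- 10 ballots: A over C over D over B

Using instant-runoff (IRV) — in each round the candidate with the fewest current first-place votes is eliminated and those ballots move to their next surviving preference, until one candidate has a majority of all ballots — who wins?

A

Round 1: A 18, B 7, C 20, D 0. D eliminated.
Round 2: A 18, B 7, C 20. B eliminated.
Round 3: A 25, C 20. A has a majority (≥23).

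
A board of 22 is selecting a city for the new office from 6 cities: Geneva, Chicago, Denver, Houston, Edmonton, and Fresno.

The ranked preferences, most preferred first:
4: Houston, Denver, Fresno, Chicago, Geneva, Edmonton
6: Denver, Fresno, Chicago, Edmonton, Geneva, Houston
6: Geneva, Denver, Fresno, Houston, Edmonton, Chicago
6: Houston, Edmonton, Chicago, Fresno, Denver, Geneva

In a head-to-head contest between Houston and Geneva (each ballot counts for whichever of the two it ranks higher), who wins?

Geneva

Houston is ranked above Geneva on 10 ballots; Geneva above Houston on 12.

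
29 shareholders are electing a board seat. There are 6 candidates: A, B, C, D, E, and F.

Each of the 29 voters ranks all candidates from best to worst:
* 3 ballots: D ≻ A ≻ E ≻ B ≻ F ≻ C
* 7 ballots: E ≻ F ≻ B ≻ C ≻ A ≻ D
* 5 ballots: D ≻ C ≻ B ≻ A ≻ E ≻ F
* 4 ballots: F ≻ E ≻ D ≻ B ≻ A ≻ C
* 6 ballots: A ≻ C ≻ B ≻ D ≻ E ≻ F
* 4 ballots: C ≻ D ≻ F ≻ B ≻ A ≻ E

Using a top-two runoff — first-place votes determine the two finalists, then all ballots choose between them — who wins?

D

Round 1 first-place votes: A 6, B 0, C 4, D 8, E 7, F 4. D and E advance.
Runoff: D is ranked above E on 18 ballots, E above D on 11.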